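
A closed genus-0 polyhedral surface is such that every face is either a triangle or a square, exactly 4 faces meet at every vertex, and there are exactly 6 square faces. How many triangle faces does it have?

8

Let x be the number of triangles; then F = 6 + x.
Edge–face incidences: 2E = 4·6 + 3·x = 24 + 3x.
Every vertex has degree 4, so 4V = 2E.
Euler: V − E + F = 2 ⇒ (2E)/4 − E + (6 + x) = 2.
Multiply by 8: 2·(2E) − 4·(2E) + 8·(6 + x) = 16, i.e. 48 + 8x − 2·(24 + 3x) = 16.
Collecting terms: 2x = 16, so x = 8.
Then 2E = 24 + 3·8 = 48, so E = 24, V = 2E/4 = 12, F = 6 + 8 = 14.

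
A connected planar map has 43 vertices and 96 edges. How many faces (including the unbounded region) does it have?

Euler's formula for a connected plane graph: V − E + F = 2, so F = 2 − 43 + 96 = 55.

55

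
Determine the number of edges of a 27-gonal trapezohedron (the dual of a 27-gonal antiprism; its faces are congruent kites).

108

The n-trapezohedron (dual of the n-antiprism) has V = 2·27 + 2 = 56, E = 4·27 = 108, F = 2·27 = 54.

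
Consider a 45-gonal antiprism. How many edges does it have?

An antiprism on an n-gon has two n-gon caps and 2n triangles: V = 2·45 = 90, E = 4·45 = 180, F = 2·45 + 2 = 92.

180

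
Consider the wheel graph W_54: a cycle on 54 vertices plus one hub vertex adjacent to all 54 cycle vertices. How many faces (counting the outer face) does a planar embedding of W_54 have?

W_54 has V = 54 + 1 = 55 vertices and E = 2·54 = 108 edges.
By Euler's formula F = 2 − V + E = 2 − 55 + 108 = 55.

55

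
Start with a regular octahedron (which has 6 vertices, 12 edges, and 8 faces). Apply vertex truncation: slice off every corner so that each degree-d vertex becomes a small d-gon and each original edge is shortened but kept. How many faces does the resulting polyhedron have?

Truncation replaces each original edge-end by a new vertex, so V′ = 2E = 24.
Each original edge survives, and each old vertex of degree d contributes d new edges; summing degrees gives Σd = 2E, so E′ = E + 2E = 3E = 36.
Each original face survives and each original vertex becomes one new face: F′ = F + V = 14.

14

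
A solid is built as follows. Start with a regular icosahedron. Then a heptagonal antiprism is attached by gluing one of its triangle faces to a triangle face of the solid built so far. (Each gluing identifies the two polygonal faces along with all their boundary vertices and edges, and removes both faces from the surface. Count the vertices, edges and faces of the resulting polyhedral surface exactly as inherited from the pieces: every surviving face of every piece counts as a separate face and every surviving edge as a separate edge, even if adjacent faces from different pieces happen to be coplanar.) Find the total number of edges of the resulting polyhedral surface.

A regular icosahedron: V=12, E=30, F=20.
Attach a heptagonal antiprism (V=14, E=28, F=16) along a 3-gon: merge 3 vertices and 3 edges, delete both glued faces → V=23, E=55, F=34.
Check: V − E + F = 23 − 55 + 34 = 2.

55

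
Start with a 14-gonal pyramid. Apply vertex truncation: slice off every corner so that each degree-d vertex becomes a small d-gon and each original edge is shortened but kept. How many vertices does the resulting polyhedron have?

The base solid has V = 15, E = 28, F = 15.
Truncation replaces each original edge-end by a new vertex, so V′ = 2E = 56.
Each original edge survives, and each old vertex of degree d contributes d new edges; summing degrees gives Σd = 2E, so E′ = E + 2E = 3E = 84.
Each original face survives and each original vertex becomes one new face: F′ = F + V = 30.

56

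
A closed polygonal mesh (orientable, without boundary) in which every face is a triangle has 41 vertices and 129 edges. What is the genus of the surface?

Every face is a triangle and each edge borders two faces, so 3F = 2·129, giving F = 86.
χ = V − E + F = 41 − 129 + 86 = -2.
For a closed orientable surface χ = 2 − 2g, so g = (2 − (-2))/2 = 2.

2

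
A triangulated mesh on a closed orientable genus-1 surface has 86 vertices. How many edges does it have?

χ = 2 − 2·1 = 0, and every face is a triangle so 3F = 2E.
V − E + F = 0 with E = 3F/2 gives 86 − (3/2 − 1)·F = 0, so F = 172 and E = 258.

258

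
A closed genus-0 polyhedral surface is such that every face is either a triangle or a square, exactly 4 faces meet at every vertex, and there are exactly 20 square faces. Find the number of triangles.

8

Let x be the number of triangles; then F = 20 + x.
Edge–face incidences: 2E = 4·20 + 3·x = 80 + 3x.
Every vertex has degree 4, so 4V = 2E.
Euler: V − E + F = 2 ⇒ (2E)/4 − E + (20 + x) = 2.
Multiply by 8: 2·(2E) − 4·(2E) + 8·(20 + x) = 16, i.e. 160 + 8x − 2·(80 + 3x) = 16.
Collecting terms: 2x = 16, so x = 8.
Then 2E = 80 + 3·8 = 104, so E = 52, V = 2E/4 = 26, F = 20 + 8 = 28.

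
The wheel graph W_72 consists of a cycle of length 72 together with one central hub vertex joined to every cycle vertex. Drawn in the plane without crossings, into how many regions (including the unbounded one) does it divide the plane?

W_72 has V = 72 + 1 = 73 vertices and E = 2·72 = 144 edges.
By Euler's formula F = 2 − V + E = 2 − 73 + 144 = 73.

73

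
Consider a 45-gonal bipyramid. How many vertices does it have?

47

A bipyramid over an n-gon has 2n triangular faces and n + 2 vertices: V = 45 + 2 = 47, E = 3·45 = 135, F = 2·45 = 90.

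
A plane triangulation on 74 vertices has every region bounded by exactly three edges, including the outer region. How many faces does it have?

144

In a plane triangulation 3F = 2E and V − E + F = 2, so F = 2V − 4 = 2·74 − 4 = 144.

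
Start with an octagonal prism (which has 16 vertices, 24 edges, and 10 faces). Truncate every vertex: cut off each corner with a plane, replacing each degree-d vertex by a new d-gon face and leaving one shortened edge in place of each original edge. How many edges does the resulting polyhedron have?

Truncation replaces each original edge-end by a new vertex, so V′ = 2E = 48.
Each original edge survives, and each old vertex of degree d contributes d new edges; summing degrees gives Σd = 2E, so E′ = E + 2E = 3E = 72.
Each original face survives and each original vertex becomes one new face: F′ = F + V = 26.

72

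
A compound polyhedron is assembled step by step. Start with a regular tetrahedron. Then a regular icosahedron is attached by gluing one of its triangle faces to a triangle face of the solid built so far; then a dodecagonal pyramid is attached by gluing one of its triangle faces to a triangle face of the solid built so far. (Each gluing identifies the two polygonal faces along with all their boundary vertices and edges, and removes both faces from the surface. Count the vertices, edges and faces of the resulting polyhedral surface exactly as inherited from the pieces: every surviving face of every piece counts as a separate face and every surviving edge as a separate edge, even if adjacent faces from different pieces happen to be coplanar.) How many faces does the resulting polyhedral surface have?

A regular tetrahedron: V=4, E=6, F=4.
Attach a regular icosahedron (V=12, E=30, F=20) along a 3-gon: merge 3 vertices and 3 edges, delete both glued faces → V=13, E=33, F=22.
Attach a dodecagonal pyramid (V=13, E=24, F=13) along a 3-gon: merge 3 vertices and 3 edges, delete both glued faces → V=23, E=54, F=33.
Check: V − E + F = 23 − 54 + 33 = 2.

33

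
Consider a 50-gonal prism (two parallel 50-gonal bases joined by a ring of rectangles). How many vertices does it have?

A prism on an n-gon has two n-gon bases and n rectangular sides: V = 2·50 = 100, E = 3·50 = 150, F = 50 + 2 = 52.

100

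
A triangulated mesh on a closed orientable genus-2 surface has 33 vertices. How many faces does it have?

χ = 2 − 2·2 = -2, and every face is a triangle so 3F = 2E.
V − E + F = -2 with E = 3F/2 gives 33 − (3/2 − 1)·F = -2, so F = 70 and E = 105.

70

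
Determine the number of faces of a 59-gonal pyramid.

60

A pyramid on an n-gon base has one n-gon and n triangles: V = 59 + 1 = 60, E = 2·59 = 118, F = 59 + 1 = 60.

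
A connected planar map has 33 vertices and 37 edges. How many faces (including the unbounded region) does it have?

6

Euler's formula for a connected plane graph: V − E + F = 2, so F = 2 − 33 + 37 = 6.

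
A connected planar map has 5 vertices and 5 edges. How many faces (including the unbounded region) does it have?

Euler's formula for a connected plane graph: V − E + F = 2, so F = 2 − 5 + 5 = 2.

2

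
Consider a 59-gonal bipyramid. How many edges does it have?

177

A bipyramid over an n-gon has 2n triangular faces and n + 2 vertices: V = 59 + 2 = 61, E = 3·59 = 177, F = 2·59 = 118.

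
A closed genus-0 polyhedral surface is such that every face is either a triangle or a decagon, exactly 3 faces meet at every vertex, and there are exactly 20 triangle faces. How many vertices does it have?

60

Let x be the number of decagons; then F = 20 + x.
Edge–face incidences: 2E = 3·20 + 10·x = 60 + 10x.
Every vertex has degree 3, so 3V = 2E.
Euler: V − E + F = 2 ⇒ (2E)/3 − E + (20 + x) = 2.
Multiply by 6: 2·(2E) − 3·(2E) + 6·(20 + x) = 12, i.e. 120 + 6x − (60 + 10x) = 12.
Collecting terms: −4x + 60 = 12, so −4x = −48, so x = 12.
Then 2E = 60 + 10·12 = 180, so E = 90, V = 2E/3 = 60, F = 20 + 12 = 32.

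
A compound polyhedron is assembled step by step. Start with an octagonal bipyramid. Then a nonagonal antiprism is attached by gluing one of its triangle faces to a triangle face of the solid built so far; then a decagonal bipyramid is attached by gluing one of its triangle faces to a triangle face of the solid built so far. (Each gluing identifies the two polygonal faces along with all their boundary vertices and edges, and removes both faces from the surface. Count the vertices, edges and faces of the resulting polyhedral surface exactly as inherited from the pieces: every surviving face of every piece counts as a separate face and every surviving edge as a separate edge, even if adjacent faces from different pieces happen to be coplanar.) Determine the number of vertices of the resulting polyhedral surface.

34

An octagonal bipyramid: V=10, E=24, F=16.
Attach a nonagonal antiprism (V=18, E=36, F=20) along a 3-gon: merge 3 vertices and 3 edges, delete both glued faces → V=25, E=57, F=34.
Attach a decagonal bipyramid (V=12, E=30, F=20) along a 3-gon: merge 3 vertices and 3 edges, delete both glued faces → V=34, E=84, F=52.
Check: V − E + F = 34 − 84 + 52 = 2.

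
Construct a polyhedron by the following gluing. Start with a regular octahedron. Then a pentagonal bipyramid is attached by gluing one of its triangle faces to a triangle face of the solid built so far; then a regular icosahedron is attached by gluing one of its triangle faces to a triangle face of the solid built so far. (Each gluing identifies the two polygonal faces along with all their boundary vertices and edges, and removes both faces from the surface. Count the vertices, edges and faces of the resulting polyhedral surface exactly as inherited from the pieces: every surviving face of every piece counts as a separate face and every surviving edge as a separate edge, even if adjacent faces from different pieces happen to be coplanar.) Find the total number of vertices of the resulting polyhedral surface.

19

A regular octahedron: V=6, E=12, F=8.
Attach a pentagonal bipyramid (V=7, E=15, F=10) along a 3-gon: merge 3 vertices and 3 edges, delete both glued faces → V=10, E=24, F=16.
Attach a regular icosahedron (V=12, E=30, F=20) along a 3-gon: merge 3 vertices and 3 edges, delete both glued faces → V=19, E=51, F=34.
Check: V − E + F = 19 − 51 + 34 = 2.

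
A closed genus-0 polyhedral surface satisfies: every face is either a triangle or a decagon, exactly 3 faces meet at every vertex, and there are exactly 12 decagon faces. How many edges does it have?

Let x be the number of triangles; then F = 12 + x.
Edge–face incidences: 2E = 10·12 + 3·x = 120 + 3x.
Every vertex has degree 3, so 3V = 2E.
Euler: V − E + F = 2 ⇒ (2E)/3 − E + (12 + x) = 2.
Multiply by 6: 2·(2E) − 3·(2E) + 6·(12 + x) = 12, i.e. 72 + 6x − (120 + 3x) = 12.
Collecting terms: 3x − 48 = 12, so 3x = 60, so x = 20.
Then 2E = 120 + 3·20 = 180, so E = 90, V = 2E/3 = 60, F = 12 + 20 = 32.

90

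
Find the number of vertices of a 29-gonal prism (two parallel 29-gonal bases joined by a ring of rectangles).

58

A prism on an n-gon has two n-gon bases and n rectangular sides: V = 2·29 = 58, E = 3·29 = 87, F = 29 + 2 = 31.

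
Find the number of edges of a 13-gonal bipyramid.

39

A bipyramid over an n-gon has 2n triangular faces and n + 2 vertices: V = 13 + 2 = 15, E = 3·13 = 39, F = 2·13 = 26.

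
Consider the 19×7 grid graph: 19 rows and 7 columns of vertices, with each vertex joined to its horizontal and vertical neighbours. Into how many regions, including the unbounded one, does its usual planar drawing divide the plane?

The grid has V = 19·7 = 133 vertices and E = 19·6 + 7·18 = 240 edges.
F = 2 − V + E = 2 − 133 + 240 = 109.

109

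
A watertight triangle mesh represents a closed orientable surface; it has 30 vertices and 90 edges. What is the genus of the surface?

Every face is a triangle and each edge borders two faces, so 3F = 2·90, giving F = 60.
χ = V − E + F = 30 − 90 + 60 = 0.
For a closed orientable surface χ = 2 − 2g, so g = (2 − (0))/2 = 1.

1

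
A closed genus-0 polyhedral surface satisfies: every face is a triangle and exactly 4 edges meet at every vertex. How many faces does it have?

8

Each face has 3 edges and each edge borders two faces, so 2E = 3F.
Each vertex has degree 4, so 4V = 2E and hence V = 3F/4.
Euler: V − E + F = 2 ⇒ (3F/4) − (3F/2) + F = 2.
Multiply by 8: (6 − 12 + 8)F = 16, i.e. 2F = 16.
So F = 8, E = 3·8/2 = 12, V = 3·8/4 = 6.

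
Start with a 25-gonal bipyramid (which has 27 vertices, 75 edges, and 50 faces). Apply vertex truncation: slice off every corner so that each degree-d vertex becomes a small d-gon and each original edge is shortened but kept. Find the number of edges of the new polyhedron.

Truncation replaces each original edge-end by a new vertex, so V′ = 2E = 150.
Each original edge survives, and each old vertex of degree d contributes d new edges; summing degrees gives Σd = 2E, so E′ = E + 2E = 3E = 225.
Each original face survives and each original vertex becomes one new face: F′ = F + V = 77.

225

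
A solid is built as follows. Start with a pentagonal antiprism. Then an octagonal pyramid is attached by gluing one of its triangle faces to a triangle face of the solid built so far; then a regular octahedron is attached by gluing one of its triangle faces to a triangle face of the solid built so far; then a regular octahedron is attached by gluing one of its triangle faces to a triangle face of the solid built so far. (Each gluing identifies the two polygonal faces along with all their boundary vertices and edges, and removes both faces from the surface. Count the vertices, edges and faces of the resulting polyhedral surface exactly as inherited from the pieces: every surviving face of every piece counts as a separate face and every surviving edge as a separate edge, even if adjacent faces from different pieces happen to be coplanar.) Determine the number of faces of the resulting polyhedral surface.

31

A pentagonal antiprism: V=10, E=20, F=12.
Attach an octagonal pyramid (V=9, E=16, F=9) along a 3-gon: merge 3 vertices and 3 edges, delete both glued faces → V=16, E=33, F=19.
Attach a regular octahedron (V=6, E=12, F=8) along a 3-gon: merge 3 vertices and 3 edges, delete both glued faces → V=19, E=42, F=25.
Attach a regular octahedron (V=6, E=12, F=8) along a 3-gon: merge 3 vertices and 3 edges, delete both glued faces → V=22, E=51, F=31.
Check: V − E + F = 22 − 51 + 31 = 2.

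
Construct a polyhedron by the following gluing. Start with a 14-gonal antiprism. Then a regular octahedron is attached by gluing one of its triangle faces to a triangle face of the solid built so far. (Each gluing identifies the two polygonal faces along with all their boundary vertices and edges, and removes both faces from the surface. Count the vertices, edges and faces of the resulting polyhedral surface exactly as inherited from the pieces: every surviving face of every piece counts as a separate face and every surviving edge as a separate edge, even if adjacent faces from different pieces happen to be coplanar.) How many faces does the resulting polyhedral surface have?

A 14-gonal antiprism: V=28, E=56, F=30.
Attach a regular octahedron (V=6, E=12, F=8) along a 3-gon: merge 3 vertices and 3 edges, delete both glued faces → V=31, E=65, F=36.
Check: V − E + F = 31 − 65 + 36 = 2.

36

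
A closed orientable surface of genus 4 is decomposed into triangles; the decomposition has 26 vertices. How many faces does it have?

χ = 2 − 2·4 = -6, and every face is a triangle so 3F = 2E.
V − E + F = -6 with E = 3F/2 gives 26 − (3/2 − 1)·F = -6, so F = 64 and E = 96.

64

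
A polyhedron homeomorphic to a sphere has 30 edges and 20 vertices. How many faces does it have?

Here V − E + F = 2.
F = 2 − V + E = 2 − 20 + 30 = 12.

12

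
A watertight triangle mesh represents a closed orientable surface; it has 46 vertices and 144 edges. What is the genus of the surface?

2

Every face is a triangle and each edge borders two faces, so 3F = 2·144, giving F = 96.
χ = V − E + F = 46 − 144 + 96 = -2.
For a closed orientable surface χ = 2 − 2g, so g = (2 − (-2))/2 = 2.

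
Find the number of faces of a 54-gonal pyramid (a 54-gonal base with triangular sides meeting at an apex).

55

A pyramid on an n-gon base has one n-gon and n triangles: V = 54 + 1 = 55, E = 2·54 = 108, F = 54 + 1 = 55.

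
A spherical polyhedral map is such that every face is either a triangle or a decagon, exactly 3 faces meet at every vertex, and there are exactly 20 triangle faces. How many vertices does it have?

60

Let x be the number of decagons; then F = 20 + x.
Edge–face incidences: 2E = 3·20 + 10·x = 60 + 10x.
Every vertex has degree 3, so 3V = 2E.
Euler: V − E + F = 2 ⇒ (2E)/3 − E + (20 + x) = 2.
Multiply by 6: 2·(2E) − 3·(2E) + 6·(20 + x) = 12, i.e. 120 + 6x − (60 + 10x) = 12.
Collecting terms: −4x + 60 = 12, so −4x = −48, so x = 12.
Then 2E = 60 + 10·12 = 180, so E = 90, V = 2E/3 = 60, F = 20 + 12 = 32.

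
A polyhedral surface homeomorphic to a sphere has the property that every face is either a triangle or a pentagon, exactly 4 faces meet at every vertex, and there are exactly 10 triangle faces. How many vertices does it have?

10

Let x be the number of pentagons; then F = 10 + x.
Edge–face incidences: 2E = 3·10 + 5·x = 30 + 5x.
Every vertex has degree 4, so 4V = 2E.
Euler: V − E + F = 2 ⇒ (2E)/4 − E + (10 + x) = 2.
Multiply by 8: 2·(2E) − 4·(2E) + 8·(10 + x) = 16, i.e. 80 + 8x − 2·(30 + 5x) = 16.
Collecting terms: −2x + 20 = 16, so −2x = −4, so x = 2.
Then 2E = 30 + 5·2 = 40, so E = 20, V = 2E/4 = 10, F = 10 + 2 = 12.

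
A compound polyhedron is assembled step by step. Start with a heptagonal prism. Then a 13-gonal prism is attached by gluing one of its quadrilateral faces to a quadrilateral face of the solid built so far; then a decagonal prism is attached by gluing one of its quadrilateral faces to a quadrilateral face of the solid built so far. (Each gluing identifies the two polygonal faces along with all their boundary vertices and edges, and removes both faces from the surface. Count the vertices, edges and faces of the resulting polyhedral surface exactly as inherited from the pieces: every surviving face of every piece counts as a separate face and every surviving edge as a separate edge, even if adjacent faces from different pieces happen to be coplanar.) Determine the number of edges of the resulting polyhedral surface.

A heptagonal prism: V=14, E=21, F=9.
Attach a 13-gonal prism (V=26, E=39, F=15) along a 4-gon: merge 4 vertices and 4 edges, delete both glued faces → V=36, E=56, F=22.
Attach a decagonal prism (V=20, E=30, F=12) along a 4-gon: merge 4 vertices and 4 edges, delete both glued faces → V=52, E=82, F=32.
Check: V − E + F = 52 − 82 + 32 = 2.

82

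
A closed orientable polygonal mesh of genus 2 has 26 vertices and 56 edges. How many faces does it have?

28

For a closed orientable surface of genus 2, χ = 2 − 2·2 = -2.
F = -2 − V + E = -2 − 26 + 56 = 28.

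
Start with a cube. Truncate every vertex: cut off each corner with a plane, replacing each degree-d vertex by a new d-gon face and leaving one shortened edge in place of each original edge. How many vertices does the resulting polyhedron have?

24

The base solid has V = 8, E = 12, F = 6.
Truncation replaces each original edge-end by a new vertex, so V′ = 2E = 24.
Each original edge survives, and each old vertex of degree d contributes d new edges; summing degrees gives Σd = 2E, so E′ = E + 2E = 3E = 36.
Each original face survives and each original vertex becomes one new face: F′ = F + V = 14.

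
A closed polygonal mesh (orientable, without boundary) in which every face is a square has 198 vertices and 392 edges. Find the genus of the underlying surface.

Every face is a square and each edge borders two faces, so 4F = 2·392, giving F = 196.
χ = V − E + F = 198 − 392 + 196 = 2.
For a closed orientable surface χ = 2 − 2g, so g = (2 − (2))/2 = 0.

0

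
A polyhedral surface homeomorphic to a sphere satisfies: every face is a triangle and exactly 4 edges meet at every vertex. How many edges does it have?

12

Each face has 3 edges and each edge borders two faces, so 2E = 3F.
Each vertex has degree 4, so 4V = 2E and hence V = 3F/4.
Euler: V − E + F = 2 ⇒ (3F/4) − (3F/2) + F = 2.
Multiply by 8: (6 − 12 + 8)F = 16, i.e. 2F = 16.
So F = 8, E = 3·8/2 = 12, V = 3·8/4 = 6.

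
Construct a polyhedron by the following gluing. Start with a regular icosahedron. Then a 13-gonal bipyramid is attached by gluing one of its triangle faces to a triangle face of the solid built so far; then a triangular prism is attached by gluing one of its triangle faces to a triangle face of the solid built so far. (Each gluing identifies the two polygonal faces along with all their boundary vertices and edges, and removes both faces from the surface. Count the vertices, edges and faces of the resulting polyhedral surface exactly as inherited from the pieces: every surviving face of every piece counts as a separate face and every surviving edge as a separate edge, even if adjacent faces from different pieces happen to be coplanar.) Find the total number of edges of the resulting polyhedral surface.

A regular icosahedron: V=12, E=30, F=20.
Attach a 13-gonal bipyramid (V=15, E=39, F=26) along a 3-gon: merge 3 vertices and 3 edges, delete both glued faces → V=24, E=66, F=44.
Attach a triangular prism (V=6, E=9, F=5) along a 3-gon: merge 3 vertices and 3 edges, delete both glued faces → V=27, E=72, F=47.
Check: V − E + F = 27 − 72 + 47 = 2.

72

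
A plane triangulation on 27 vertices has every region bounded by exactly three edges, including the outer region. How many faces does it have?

50

In a plane triangulation 3F = 2E and V − E + F = 2, so F = 2V − 4 = 2·27 − 4 = 50.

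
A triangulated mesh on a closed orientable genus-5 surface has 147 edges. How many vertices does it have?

χ = 2 − 2·5 = -8, and every face is a triangle so 3F = 2E.
F = 2E/3 = 98. Then V = -8 + E − F = -8 + 147 − 98 = 41.

41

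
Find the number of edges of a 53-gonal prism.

159

A prism on an n-gon has two n-gon bases and n rectangular sides: V = 2·53 = 106, E = 3·53 = 159, F = 53 + 2 = 55.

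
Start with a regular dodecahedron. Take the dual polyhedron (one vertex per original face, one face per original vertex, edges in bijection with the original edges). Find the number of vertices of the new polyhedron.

The base solid has V = 20, E = 30, F = 12.
The dual swaps V and F and preserves E: V′ = F = 12, E′ = E = 30, F′ = V = 20.

12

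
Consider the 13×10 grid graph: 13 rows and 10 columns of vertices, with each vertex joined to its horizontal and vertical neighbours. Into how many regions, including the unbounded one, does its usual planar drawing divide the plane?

The grid has V = 13·10 = 130 vertices and E = 13·9 + 10·12 = 237 edges.
F = 2 − V + E = 2 − 130 + 237 = 109.

109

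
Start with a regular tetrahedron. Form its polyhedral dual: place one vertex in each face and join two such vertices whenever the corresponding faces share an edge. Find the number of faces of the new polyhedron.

4

The base solid has V = 4, E = 6, F = 4.
The dual swaps V and F and preserves E: V′ = F = 4, E′ = E = 6, F′ = V = 4.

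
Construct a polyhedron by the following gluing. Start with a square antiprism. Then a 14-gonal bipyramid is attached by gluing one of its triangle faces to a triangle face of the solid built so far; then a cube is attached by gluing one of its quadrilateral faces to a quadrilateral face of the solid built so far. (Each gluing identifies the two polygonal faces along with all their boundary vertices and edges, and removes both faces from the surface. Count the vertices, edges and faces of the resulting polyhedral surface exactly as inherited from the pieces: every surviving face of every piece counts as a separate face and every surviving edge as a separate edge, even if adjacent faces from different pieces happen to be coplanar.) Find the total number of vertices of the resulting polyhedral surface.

25

A square antiprism: V=8, E=16, F=10.
Attach a 14-gonal bipyramid (V=16, E=42, F=28) along a 3-gon: merge 3 vertices and 3 edges, delete both glued faces → V=21, E=55, F=36.
Attach a cube (V=8, E=12, F=6) along a 4-gon: merge 4 vertices and 4 edges, delete both glued faces → V=25, E=63, F=40.
Check: V − E + F = 25 − 63 + 40 = 2.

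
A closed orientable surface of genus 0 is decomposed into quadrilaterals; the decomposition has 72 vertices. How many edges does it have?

χ = 2 − 2·0 = 2, and every face is a square so 4F = 2E.
V − E + F = 2 with E = 4F/2 gives 72 − (4/2 − 1)·F = 2, so F = 70 and E = 140.

140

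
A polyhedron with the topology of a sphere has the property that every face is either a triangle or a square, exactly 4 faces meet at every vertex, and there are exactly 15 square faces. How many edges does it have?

Let x be the number of triangles; then F = 15 + x.
Edge–face incidences: 2E = 4·15 + 3·x = 60 + 3x.
Every vertex has degree 4, so 4V = 2E.
Euler: V − E + F = 2 ⇒ (2E)/4 − E + (15 + x) = 2.
Multiply by 8: 2·(2E) − 4·(2E) + 8·(15 + x) = 16, i.e. 120 + 8x − 2·(60 + 3x) = 16.
Collecting terms: 2x = 16, so x = 8.
Then 2E = 60 + 3·8 = 84, so E = 42, V = 2E/4 = 21, F = 15 + 8 = 23.

42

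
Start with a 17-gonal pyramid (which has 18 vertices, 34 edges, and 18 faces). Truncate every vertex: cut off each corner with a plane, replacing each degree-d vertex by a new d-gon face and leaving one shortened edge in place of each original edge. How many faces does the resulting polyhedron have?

36

Truncation replaces each original edge-end by a new vertex, so V′ = 2E = 68.
Each original edge survives, and each old vertex of degree d contributes d new edges; summing degrees gives Σd = 2E, so E′ = E + 2E = 3E = 102.
Each original face survives and each original vertex becomes one new face: F′ = F + V = 36.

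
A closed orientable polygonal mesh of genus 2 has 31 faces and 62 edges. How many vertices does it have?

For a closed orientable surface of genus 2, χ = 2 − 2·2 = -2.
V = -2 + E − F = -2 + 62 − 31 = 29.

29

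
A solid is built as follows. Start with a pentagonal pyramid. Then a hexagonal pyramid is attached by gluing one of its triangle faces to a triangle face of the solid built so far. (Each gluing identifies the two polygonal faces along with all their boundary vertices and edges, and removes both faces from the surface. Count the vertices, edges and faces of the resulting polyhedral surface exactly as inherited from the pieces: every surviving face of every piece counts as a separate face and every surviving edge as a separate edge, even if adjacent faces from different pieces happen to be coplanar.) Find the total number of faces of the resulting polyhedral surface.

11

A pentagonal pyramid: V=6, E=10, F=6.
Attach a hexagonal pyramid (V=7, E=12, F=7) along a 3-gon: merge 3 vertices and 3 edges, delete both glued faces → V=10, E=19, F=11.
Check: V − E + F = 10 − 19 + 11 = 2.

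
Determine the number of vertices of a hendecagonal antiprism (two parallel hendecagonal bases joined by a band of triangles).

An antiprism on an n-gon has two n-gon caps and 2n triangles: V = 2·11 = 22, E = 4·11 = 44, F = 2·11 + 2 = 24.

22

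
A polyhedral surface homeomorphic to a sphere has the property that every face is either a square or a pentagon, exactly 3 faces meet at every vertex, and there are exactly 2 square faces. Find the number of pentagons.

8

Let x be the number of pentagons; then F = 2 + x.
Edge–face incidences: 2E = 4·2 + 5·x = 8 + 5x.
Every vertex has degree 3, so 3V = 2E.
Euler: V − E + F = 2 ⇒ (2E)/3 − E + (2 + x) = 2.
Multiply by 6: 2·(2E) − 3·(2E) + 6·(2 + x) = 12, i.e. 12 + 6x − (8 + 5x) = 12.
Collecting terms: x + 4 = 12, so x = 8.
Then 2E = 8 + 5·8 = 48, so E = 24, V = 2E/3 = 16, F = 2 + 8 = 10.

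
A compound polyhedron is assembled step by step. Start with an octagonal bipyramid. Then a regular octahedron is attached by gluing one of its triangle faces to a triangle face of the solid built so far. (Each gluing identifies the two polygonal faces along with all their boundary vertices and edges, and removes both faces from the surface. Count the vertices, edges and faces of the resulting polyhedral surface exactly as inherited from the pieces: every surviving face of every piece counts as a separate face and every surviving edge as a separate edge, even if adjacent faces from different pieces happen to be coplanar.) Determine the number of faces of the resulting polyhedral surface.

22

An octagonal bipyramid: V=10, E=24, F=16.
Attach a regular octahedron (V=6, E=12, F=8) along a 3-gon: merge 3 vertices and 3 edges, delete both glued faces → V=13, E=33, F=22.
Check: V − E + F = 13 − 33 + 22 = 2.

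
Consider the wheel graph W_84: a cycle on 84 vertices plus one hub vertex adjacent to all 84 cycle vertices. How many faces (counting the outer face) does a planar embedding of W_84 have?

W_84 has V = 84 + 1 = 85 vertices and E = 2·84 = 168 edges.
By Euler's formula F = 2 − V + E = 2 − 85 + 168 = 85.

85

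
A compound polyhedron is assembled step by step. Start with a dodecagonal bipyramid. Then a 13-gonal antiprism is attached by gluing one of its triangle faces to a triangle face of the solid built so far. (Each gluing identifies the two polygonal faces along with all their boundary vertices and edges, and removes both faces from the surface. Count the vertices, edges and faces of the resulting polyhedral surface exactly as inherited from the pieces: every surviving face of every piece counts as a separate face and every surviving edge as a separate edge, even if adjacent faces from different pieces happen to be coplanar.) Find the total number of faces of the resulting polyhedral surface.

A dodecagonal bipyramid: V=14, E=36, F=24.
Attach a 13-gonal antiprism (V=26, E=52, F=28) along a 3-gon: merge 3 vertices and 3 edges, delete both glued faces → V=37, E=85, F=50.
Check: V − E + F = 37 − 85 + 50 = 2.

50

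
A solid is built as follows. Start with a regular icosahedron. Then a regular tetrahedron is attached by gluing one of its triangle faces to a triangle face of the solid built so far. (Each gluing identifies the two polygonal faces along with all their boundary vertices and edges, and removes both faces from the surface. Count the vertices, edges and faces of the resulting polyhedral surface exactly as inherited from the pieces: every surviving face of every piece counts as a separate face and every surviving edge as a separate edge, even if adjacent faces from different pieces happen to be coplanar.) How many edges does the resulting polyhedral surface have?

33

A regular icosahedron: V=12, E=30, F=20.
Attach a regular tetrahedron (V=4, E=6, F=4) along a 3-gon: merge 3 vertices and 3 edges, delete both glued faces → V=13, E=33, F=22.
Check: V − E + F = 13 − 33 + 22 = 2.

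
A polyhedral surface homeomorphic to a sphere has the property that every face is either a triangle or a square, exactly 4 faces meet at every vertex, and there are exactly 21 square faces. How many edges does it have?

Let x be the number of triangles; then F = 21 + x.
Edge–face incidences: 2E = 4·21 + 3·x = 84 + 3x.
Every vertex has degree 4, so 4V = 2E.
Euler: V − E + F = 2 ⇒ (2E)/4 − E + (21 + x) = 2.
Multiply by 8: 2·(2E) − 4·(2E) + 8·(21 + x) = 16, i.e. 168 + 8x − 2·(84 + 3x) = 16.
Collecting terms: 2x = 16, so x = 8.
Then 2E = 84 + 3·8 = 108, so E = 54, V = 2E/4 = 27, F = 21 + 8 = 29.

54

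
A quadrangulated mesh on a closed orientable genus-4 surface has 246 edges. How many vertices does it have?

χ = 2 − 2·4 = -6, and every face is a square so 4F = 2E.
F = 2E/4 = 123. Then V = -6 + E − F = -6 + 246 − 123 = 117.

117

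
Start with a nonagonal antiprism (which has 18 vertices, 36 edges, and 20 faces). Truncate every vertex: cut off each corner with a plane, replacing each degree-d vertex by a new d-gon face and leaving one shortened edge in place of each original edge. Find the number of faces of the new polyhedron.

Truncation replaces each original edge-end by a new vertex, so V′ = 2E = 72.
Each original edge survives, and each old vertex of degree d contributes d new edges; summing degrees gives Σd = 2E, so E′ = E + 2E = 3E = 108.
Each original face survives and each original vertex becomes one new face: F′ = F + V = 38.

38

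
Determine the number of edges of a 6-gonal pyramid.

A pyramid on an n-gon base has one n-gon and n triangles: V = 6 + 1 = 7, E = 2·6 = 12, F = 6 + 1 = 7.

12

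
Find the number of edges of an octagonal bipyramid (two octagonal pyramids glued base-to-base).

A bipyramid over an n-gon has 2n triangular faces and n + 2 vertices: V = 8 + 2 = 10, E = 3·8 = 24, F = 2·8 = 16.

24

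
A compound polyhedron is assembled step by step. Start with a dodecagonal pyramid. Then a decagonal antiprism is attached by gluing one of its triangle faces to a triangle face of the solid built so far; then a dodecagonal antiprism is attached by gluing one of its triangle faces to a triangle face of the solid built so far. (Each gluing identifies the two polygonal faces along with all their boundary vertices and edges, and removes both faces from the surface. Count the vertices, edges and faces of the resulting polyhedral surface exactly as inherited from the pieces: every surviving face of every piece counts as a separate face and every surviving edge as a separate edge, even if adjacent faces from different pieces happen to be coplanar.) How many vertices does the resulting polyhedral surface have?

51

A dodecagonal pyramid: V=13, E=24, F=13.
Attach a decagonal antiprism (V=20, E=40, F=22) along a 3-gon: merge 3 vertices and 3 edges, delete both glued faces → V=30, E=61, F=33.
Attach a dodecagonal antiprism (V=24, E=48, F=26) along a 3-gon: merge 3 vertices and 3 edges, delete both glued faces → V=51, E=106, F=57.
Check: V − E + F = 51 − 106 + 57 = 2.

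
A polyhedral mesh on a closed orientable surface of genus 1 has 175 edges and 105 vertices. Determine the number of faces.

70

For a closed orientable surface of genus 1, χ = 2 − 2·1 = 0.
F = 0 − V + E = 0 − 105 + 175 = 70.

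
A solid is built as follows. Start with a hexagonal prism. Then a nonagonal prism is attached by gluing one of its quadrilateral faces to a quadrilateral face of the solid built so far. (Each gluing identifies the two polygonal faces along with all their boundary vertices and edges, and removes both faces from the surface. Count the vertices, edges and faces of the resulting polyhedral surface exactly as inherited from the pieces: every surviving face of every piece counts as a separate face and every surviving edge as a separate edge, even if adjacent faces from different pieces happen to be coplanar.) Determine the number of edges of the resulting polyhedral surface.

A hexagonal prism: V=12, E=18, F=8.
Attach a nonagonal prism (V=18, E=27, F=11) along a 4-gon: merge 4 vertices and 4 edges, delete both glued faces → V=26, E=41, F=17.
Check: V − E + F = 26 − 41 + 17 = 2.

41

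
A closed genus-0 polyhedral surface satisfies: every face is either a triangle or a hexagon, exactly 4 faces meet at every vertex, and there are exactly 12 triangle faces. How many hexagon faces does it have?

2

Let x be the number of hexagons; then F = 12 + x.
Edge–face incidences: 2E = 3·12 + 6·x = 36 + 6x.
Every vertex has degree 4, so 4V = 2E.
Euler: V − E + F = 2 ⇒ (2E)/4 − E + (12 + x) = 2.
Multiply by 8: 2·(2E) − 4·(2E) + 8·(12 + x) = 16, i.e. 96 + 8x − 2·(36 + 6x) = 16.
Collecting terms: −4x + 24 = 16, so −4x = −8, so x = 2.
Then 2E = 36 + 6·2 = 48, so E = 24, V = 2E/4 = 12, F = 12 + 2 = 14.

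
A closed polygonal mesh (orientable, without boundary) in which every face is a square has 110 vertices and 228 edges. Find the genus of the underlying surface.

Every face is a square and each edge borders two faces, so 4F = 2·228, giving F = 114.
χ = V − E + F = 110 − 228 + 114 = -4.
For a closed orientable surface χ = 2 − 2g, so g = (2 − (-4))/2 = 3.

3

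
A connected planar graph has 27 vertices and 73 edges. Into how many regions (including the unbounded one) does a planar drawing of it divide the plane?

48

Euler's formula for a connected plane graph: V − E + F = 2, so F = 2 − 27 + 73 = 48.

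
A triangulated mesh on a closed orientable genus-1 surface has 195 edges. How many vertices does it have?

65

χ = 2 − 2·1 = 0, and every face is a triangle so 3F = 2E.
F = 2E/3 = 130. Then V = 0 + E − F = 0 + 195 − 130 = 65.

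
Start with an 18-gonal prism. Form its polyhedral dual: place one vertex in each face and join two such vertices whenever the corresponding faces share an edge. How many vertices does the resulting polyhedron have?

The base solid has V = 36, E = 54, F = 20.
The dual swaps V and F and preserves E: V′ = F = 20, E′ = E = 54, F′ = V = 36.

20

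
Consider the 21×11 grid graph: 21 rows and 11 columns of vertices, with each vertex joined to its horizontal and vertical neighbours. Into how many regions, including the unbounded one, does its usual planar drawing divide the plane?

201

The grid has V = 21·11 = 231 vertices and E = 21·10 + 11·20 = 430 edges.
F = 2 − V + E = 2 − 231 + 430 = 201.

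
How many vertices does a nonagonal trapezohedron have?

The n-trapezohedron (dual of the n-antiprism) has V = 2·9 + 2 = 20, E = 4·9 = 36, F = 2·9 = 18.
Check: V − E + F = 20 − 36 + 18 = 2.

20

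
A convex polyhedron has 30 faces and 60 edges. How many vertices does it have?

Here V − E + F = 2.
V = 2 + E − F = 2 + 60 − 30 = 32.

32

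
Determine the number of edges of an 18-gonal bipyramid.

54

A bipyramid over an n-gon has 2n triangular faces and n + 2 vertices: V = 18 + 2 = 20, E = 3·18 = 54, F = 2·18 = 36.
Check: V − E + F = 20 − 54 + 36 = 2.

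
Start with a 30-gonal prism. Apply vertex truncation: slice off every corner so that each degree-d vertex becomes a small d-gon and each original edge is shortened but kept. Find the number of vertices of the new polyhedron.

180

The base solid has V = 60, E = 90, F = 32.
Truncation replaces each original edge-end by a new vertex, so V′ = 2E = 180.
Each original edge survives, and each old vertex of degree d contributes d new edges; summing degrees gives Σd = 2E, so E′ = E + 2E = 3E = 270.
Each original face survives and each original vertex becomes one new face: F′ = F + V = 92.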